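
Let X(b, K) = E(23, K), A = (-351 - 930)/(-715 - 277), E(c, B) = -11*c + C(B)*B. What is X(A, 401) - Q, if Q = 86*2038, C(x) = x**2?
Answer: 64305680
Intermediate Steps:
Q = 175268
E(c, B) = B**3 - 11*c (E(c, B) = -11*c + B**2*B = -11*c + B**3 = B**3 - 11*c)
A = 1281/992 (A = -1281/(-992) = -1281*(-1/992) = 1281/992 ≈ 1.2913)
X(b, K) = -253 + K**3 (X(b, K) = K**3 - 11*23 = K**3 - 253 = -253 + K**3)
X(A, 401) - Q = (-253 + 401**3) - 1*175268 = (-253 + 64481201) - 175268 = 64480948 - 175268 = 64305680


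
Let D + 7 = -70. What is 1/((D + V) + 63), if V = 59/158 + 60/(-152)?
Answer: -1501/21046 ≈ -0.071320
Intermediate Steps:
D = -77 (D = -7 - 70 = -77)
V = -32/1501 (V = 59*(1/158) + 60*(-1/152) = 59/158 - 15/38 = -32/1501 ≈ -0.021319)
1/((D + V) + 63) = 1/((-77 - 32/1501) + 63) = 1/(-115609/1501 + 63) = 1/(-21046/1501) = -1501/21046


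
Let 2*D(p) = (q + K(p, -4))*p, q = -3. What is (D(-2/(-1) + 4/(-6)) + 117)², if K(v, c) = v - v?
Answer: 13225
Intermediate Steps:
K(v, c) = 0
D(p) = -3*p/2 (D(p) = ((-3 + 0)*p)/2 = (-3*p)/2 = -3*p/2)
(D(-2/(-1) + 4/(-6)) + 117)² = (-3*(-2/(-1) + 4/(-6))/2 + 117)² = (-3*(-2*(-1) + 4*(-⅙))/2 + 117)² = (-3*(2 - ⅔)/2 + 117)² = (-3/2*4/3 + 117)² = (-2 + 117)² = 115² = 13225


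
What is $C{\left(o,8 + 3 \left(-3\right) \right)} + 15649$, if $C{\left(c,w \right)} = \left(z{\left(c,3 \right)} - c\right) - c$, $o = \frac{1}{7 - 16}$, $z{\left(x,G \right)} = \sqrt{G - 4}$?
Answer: $\frac{140843}{9} + i \approx 15649.0 + 1.0 i$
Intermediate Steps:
$z{\left(x,G \right)} = \sqrt{-4 + G}$
$o = - \frac{1}{9}$ ($o = \frac{1}{-9} = - \frac{1}{9} \approx -0.11111$)
$C{\left(c,w \right)} = i - 2 c$ ($C{\left(c,w \right)} = \left(\sqrt{-4 + 3} - c\right) - c = \left(\sqrt{-1} - c\right) - c = \left(i - c\right) - c = i - 2 c$)
$C{\left(o,8 + 3 \left(-3\right) \right)} + 15649 = \left(i - - \frac{2}{9}\right) + 15649 = \left(i + \frac{2}{9}\right) + 15649 = \left(\frac{2}{9} + i\right) + 15649 = \frac{140843}{9} + i$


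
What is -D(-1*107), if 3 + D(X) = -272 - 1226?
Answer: 1501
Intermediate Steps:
D(X) = -1501 (D(X) = -3 + (-272 - 1226) = -3 - 1498 = -1501)
-D(-1*107) = -1*(-1501) = 1501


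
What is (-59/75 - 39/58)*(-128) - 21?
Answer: 360533/2175 ≈ 165.76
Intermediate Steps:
(-59/75 - 39/58)*(-128) - 21 = -6347/4350*(-128) - 21 = 406208/2175 - 21 = 360533/2175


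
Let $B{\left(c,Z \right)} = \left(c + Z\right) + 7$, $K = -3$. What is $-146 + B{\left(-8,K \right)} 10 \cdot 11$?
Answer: $-586$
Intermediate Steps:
$B{\left(c,Z \right)} = 7 + Z + c$ ($B{\left(c,Z \right)} = \left(Z + c\right) + 7 = 7 + Z + c$)
$-146 + B{\left(-8,K \right)} 10 \cdot 11 = -146 + \left(7 - 3 - 8\right) 10 \cdot 11 = -146 - 440 = -586$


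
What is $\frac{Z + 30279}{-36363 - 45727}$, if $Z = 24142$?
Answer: $- \frac{54421}{82090} \approx -0.66294$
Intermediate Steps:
$\frac{Z + 30279}{-36363 - 45727} = \frac{24142 + 30279}{-36363 - 45727} = \frac{54421}{-82090} = 54421 \left(- \frac{1}{82090}\right) = - \frac{54421}{82090}$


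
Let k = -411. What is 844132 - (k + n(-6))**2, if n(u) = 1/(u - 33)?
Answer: 1026963872/1521 ≈ 6.7519e+5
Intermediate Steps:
n(u) = 1/(-33 + u)
844132 - (k + n(-6))**2 = 844132 - (-411 + 1/(-33 - 6))**2 = 844132 - (-411 + 1/(-39))**2 = 844132 - (-411 - 1/39)**2 = 844132 - (-16030/39)**2 = 844132 - 1*256960900/1521 = 844132 - 256960900/1521 = 1026963872/1521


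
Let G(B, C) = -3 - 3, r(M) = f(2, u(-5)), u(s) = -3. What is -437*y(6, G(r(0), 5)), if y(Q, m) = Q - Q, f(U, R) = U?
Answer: 0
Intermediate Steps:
r(M) = 2
G(B, C) = -6
y(Q, m) = 0
-437*y(6, G(r(0), 5)) = -437*0 = 0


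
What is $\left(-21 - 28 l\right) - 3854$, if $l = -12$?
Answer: $-3539$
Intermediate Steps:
$\left(-21 - 28 l\right) - 3854 = \left(-21 - -336\right) - 3854 = \left(-21 + 336\right) - 3854 = 315 - 3854 = -3539$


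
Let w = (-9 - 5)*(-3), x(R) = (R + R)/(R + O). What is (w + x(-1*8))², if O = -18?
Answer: 306916/169 ≈ 1816.1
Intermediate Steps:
x(R) = 2*R/(-18 + R) (x(R) = (R + R)/(R - 18) = (2*R)/(-18 + R) = 2*R/(-18 + R))
w = 42 (w = -14*(-3) = 42)
(w + x(-1*8))² = (42 + 2*(-1*8)/(-18 - 1*8))² = (42 + 2*(-8)/(-18 - 8))² = (42 + 2*(-8)/(-26))² = (42 + 2*(-8)*(-1/26))² = (42 + 8/13)² = (554/13)² = 306916/169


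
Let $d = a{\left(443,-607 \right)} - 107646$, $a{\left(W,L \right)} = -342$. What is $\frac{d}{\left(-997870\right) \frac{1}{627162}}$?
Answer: $\frac{33862985028}{498935} \approx 67871.0$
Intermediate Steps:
$d = -107988$ ($d = -342 - 107646 = -107988$)
$\frac{d}{\left(-997870\right) \frac{1}{627162}} = - \frac{107988}{\left(-997870\right) \frac{1}{627162}} = - \frac{107988}{- \frac{498935}{313581}} = \left(-107988\right) \left(- \frac{313581}{498935}\right) = \frac{33862985028}{498935}$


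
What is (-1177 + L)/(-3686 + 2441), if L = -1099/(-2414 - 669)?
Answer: 3627592/3838335 ≈ 0.94510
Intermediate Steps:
L = 1099/3083 (L = -1099/(-3083) = -1099*(-1/3083) = 1099/3083 ≈ 0.35647)
(-1177 + L)/(-3686 + 2441) = (-1177 + 1099/3083)/(-3686 + 2441) = -3627592/3083/(-1245) = -3627592/3083*(-1/1245) = 3627592/3838335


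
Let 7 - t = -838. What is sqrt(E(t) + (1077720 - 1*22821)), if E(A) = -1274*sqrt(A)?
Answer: sqrt(1054899 - 16562*sqrt(5)) ≈ 1008.9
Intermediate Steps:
t = 845 (t = 7 - 1*(-838) = 7 + 838 = 845)
sqrt(E(t) + (1077720 - 1*22821)) = sqrt(-16562*sqrt(5) + (1077720 - 1*22821)) = sqrt(-16562*sqrt(5) + (1077720 - 22821)) = sqrt(-16562*sqrt(5) + 1054899) = sqrt(1054899 - 16562*sqrt(5))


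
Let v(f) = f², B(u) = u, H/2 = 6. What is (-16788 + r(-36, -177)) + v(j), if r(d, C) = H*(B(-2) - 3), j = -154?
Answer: 6868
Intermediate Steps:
H = 12 (H = 2*6 = 12)
r(d, C) = -60 (r(d, C) = 12*(-2 - 3) = 12*(-5) = -60)
(-16788 + r(-36, -177)) + v(j) = (-16788 - 60) + (-154)² = -16848 + 23716 = 6868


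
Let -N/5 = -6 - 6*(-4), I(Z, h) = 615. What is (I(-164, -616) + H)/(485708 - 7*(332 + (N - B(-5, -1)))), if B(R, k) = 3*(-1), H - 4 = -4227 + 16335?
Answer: 12727/483993 ≈ 0.026296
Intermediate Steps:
H = 12112 (H = 4 + (-4227 + 16335) = 4 + 12108 = 12112)
B(R, k) = -3
N = -90 (N = -5*(-6 - 6*(-4)) = -5*(-6 + 24) = -5*18 = -90)
(I(-164, -616) + H)/(485708 - 7*(332 + (N - B(-5, -1)))) = (615 + 12112)/(485708 - 7*(332 + (-90 - 1*(-3)))) = 12727/(485708 - 7*(332 + (-90 + 3))) = 12727/(485708 - 7*(332 - 87)) = 12727/(485708 - 7*245) = 12727/(485708 - 1715) = 12727/483993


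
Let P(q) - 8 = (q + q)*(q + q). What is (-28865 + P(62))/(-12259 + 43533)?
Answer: -13481/31274 ≈ -0.43106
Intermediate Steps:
P(q) = 8 + 4*q**2 (P(q) = 8 + (q + q)*(q + q) = 8 + (2*q)*(2*q) = 8 + 4*q**2)
(-28865 + P(62))/(-12259 + 43533) = (-28865 + (8 + 4*62**2))/(-12259 + 43533) = (-28865 + (8 + 4*3844))/31274 = (-28865 + (8 + 15376))*(1/31274) = (-28865 + 15384)*(1/31274) = -13481*1/31274 = -13481/31274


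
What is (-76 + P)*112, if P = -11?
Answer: -9744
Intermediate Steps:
(-76 + P)*112 = (-76 - 11)*112 = -87*112 = -9744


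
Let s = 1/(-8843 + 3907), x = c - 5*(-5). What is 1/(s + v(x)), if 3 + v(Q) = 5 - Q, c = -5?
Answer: -4936/88849 ≈ -0.055555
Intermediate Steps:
x = 20 (x = -5 - 5*(-5) = -5 + 25 = 20)
s = -1/4936 (s = 1/(-4936) = -1/4936 ≈ -0.00020259)
v(Q) = 2 - Q (v(Q) = -3 + (5 - Q) = 2 - Q)
1/(s + v(x)) = 1/(-1/4936 + (2 - 1*20)) = 1/(-1/4936 + (2 - 20)) = 1/(-1/4936 - 18) = 1/(-88849/4936) = -4936/88849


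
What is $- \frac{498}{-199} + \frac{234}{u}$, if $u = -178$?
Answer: $\frac{21039}{17711} \approx 1.1879$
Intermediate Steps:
$- \frac{498}{-199} + \frac{234}{u} = - \frac{498}{-199} + \frac{234}{-178} = \left(-498\right) \left(- \frac{1}{199}\right) + 234 \left(- \frac{1}{178}\right) = \frac{498}{199} - \frac{117}{89} = \frac{21039}{17711}$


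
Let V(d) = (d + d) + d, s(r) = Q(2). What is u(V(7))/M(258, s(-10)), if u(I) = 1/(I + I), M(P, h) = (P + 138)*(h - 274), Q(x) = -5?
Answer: -1/4640328 ≈ -2.1550e-7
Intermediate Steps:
s(r) = -5
M(P, h) = (-274 + h)*(138 + P) (M(P, h) = (138 + P)*(-274 + h) = (-274 + h)*(138 + P))
V(d) = 3*d (V(d) = 2*d + d = 3*d)
u(I) = 1/(2*I)
u(V(7))/M(258, s(-10)) = (1/(2*((3*7))))/(-37812 - 274*258 + 138*(-5) + 258*(-5)) = ((1/2)/21)/(-37812 - 70692 - 690 - 1290) = ((1/2)*(1/21))/(-110484) = (1/42)*(-1/110484) = -1/4640328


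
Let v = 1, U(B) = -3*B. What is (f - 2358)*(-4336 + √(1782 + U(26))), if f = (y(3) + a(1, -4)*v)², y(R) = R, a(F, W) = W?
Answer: 10219952 - 4714*√426 ≈ 1.0123e+7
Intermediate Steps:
f = 1 (f = (3 - 4*1)² = (3 - 4)² = (-1)² = 1)
(f - 2358)*(-4336 + √(1782 + U(26))) = (1 - 2358)*(-4336 + √(1782 - 3*26)) = -2357*(-4336 + √(1782 - 78)) = -2357*(-4336 + √1704) = -2357*(-4336 + 2*√426) = 10219952 - 4714*√426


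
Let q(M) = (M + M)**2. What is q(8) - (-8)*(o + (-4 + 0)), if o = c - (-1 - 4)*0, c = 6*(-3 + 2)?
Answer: 176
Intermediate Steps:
q(M) = 4*M**2 (q(M) = (2*M)**2 = 4*M**2)
c = -6 (c = 6*(-1) = -6)
o = -6 (o = -6 - (-1 - 4)*0 = -6 - (-5)*0 = -6 - 1*0 = -6 + 0 = -6)
q(8) - (-8)*(o + (-4 + 0)) = 4*8**2 - (-8)*(-6 + (-4 + 0)) = 4*64 - (-8)*(-6 - 4) = 256 - (-8)*(-10) = 256 - 1*80 = 256 - 80 = 176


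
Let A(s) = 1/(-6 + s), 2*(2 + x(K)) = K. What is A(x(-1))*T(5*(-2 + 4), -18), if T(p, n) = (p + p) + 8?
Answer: -56/17 ≈ -3.2941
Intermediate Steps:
x(K) = -2 + K/2
T(p, n) = 8 + 2*p (T(p, n) = 2*p + 8 = 8 + 2*p)
A(x(-1))*T(5*(-2 + 4), -18) = (8 + 2*(5*(-2 + 4)))/(-6 + (-2 + (½)*(-1))) = (8 + 2*(5*2))/(-6 + (-2 - ½)) = (8 + 2*10)/(-6 - 5/2) = (8 + 20)/(-17/2) = -2/17*28 = -56/17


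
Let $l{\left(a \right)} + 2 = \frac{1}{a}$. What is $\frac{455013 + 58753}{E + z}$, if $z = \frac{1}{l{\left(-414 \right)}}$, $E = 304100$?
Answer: $\frac{212956007}{126049243} \approx 1.6895$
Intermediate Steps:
$l{\left(a \right)} = -2 + \frac{1}{a}$
$z = - \frac{414}{829}$ ($z = \frac{1}{-2 + \frac{1}{-414}} = \frac{1}{-2 - \frac{1}{414}} = \frac{1}{- \frac{829}{414}} = - \frac{414}{829} \approx -0.4994$)
$\frac{455013 + 58753}{E + z} = \frac{455013 + 58753}{304100 - \frac{414}{829}} = \frac{513766}{\frac{252098486}{829}} = 513766 \cdot \frac{829}{252098486} = \frac{212956007}{126049243}$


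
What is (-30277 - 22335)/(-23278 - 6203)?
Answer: 52612/29481 ≈ 1.7846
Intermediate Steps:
(-30277 - 22335)/(-23278 - 6203) = -52612/(-29481) = -52612*(-1/29481) = 52612/29481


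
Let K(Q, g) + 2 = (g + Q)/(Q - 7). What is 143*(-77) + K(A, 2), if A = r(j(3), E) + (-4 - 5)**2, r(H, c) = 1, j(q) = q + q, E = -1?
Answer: -275297/25 ≈ -11012.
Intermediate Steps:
j(q) = 2*q
A = 82 (A = 1 + (-4 - 5)**2 = 1 + (-9)**2 = 1 + 81 = 82)
K(Q, g) = -2 + (Q + g)/(-7 + Q) (K(Q, g) = -2 + (g + Q)/(Q - 7) = -2 + (Q + g)/(-7 + Q))
143*(-77) + K(A, 2) = 143*(-77) + (14 + 2 - 1*82)/(-7 + 82) = -11011 + (14 + 2 - 82)/75 = -11011 + (1/75)*(-66) = -11011 - 22/25 = -275297/25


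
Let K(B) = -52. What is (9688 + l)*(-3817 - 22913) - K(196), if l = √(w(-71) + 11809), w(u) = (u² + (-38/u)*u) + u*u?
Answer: -258960188 - 1095930*√13 ≈ -2.6291e+8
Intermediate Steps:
w(u) = -38 + 2*u² (w(u) = (u² - 38) + u² = (-38 + u²) + u² = -38 + 2*u²)
l = 41*√13 (l = √((-38 + 2*(-71)²) + 11809) = √((-38 + 2*5041) + 11809) = √((-38 + 10082) + 11809) = √(10044 + 11809) = √21853 = 41*√13 ≈ 147.83)
(9688 + l)*(-3817 - 22913) - K(196) = (9688 + 41*√13)*(-3817 - 22913) - 1*(-52) = (9688 + 41*√13)*(-26730) + 52 = (-258960240 - 1095930*√13) + 52 = -258960188 - 1095930*√13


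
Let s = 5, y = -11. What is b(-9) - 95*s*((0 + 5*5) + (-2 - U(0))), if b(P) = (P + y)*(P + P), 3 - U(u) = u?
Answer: -9140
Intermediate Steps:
U(u) = 3 - u
b(P) = 2*P*(-11 + P) (b(P) = (P - 11)*(P + P) = (-11 + P)*(2*P) = 2*P*(-11 + P))
b(-9) - 95*s*((0 + 5*5) + (-2 - U(0))) = 2*(-9)*(-11 - 9) - 475*((0 + 5*5) + (-2 - (3 - 1*0))) = 2*(-9)*(-20) - 475*((0 + 25) + (-2 - (3 + 0))) = 360 - 475*(25 + (-2 - 1*3)) = 360 - 475*(25 + (-2 - 3)) = 360 - 475*(25 - 5) = 360 - 475*20 = 360 - 95*100 = 360 - 9500 = -9140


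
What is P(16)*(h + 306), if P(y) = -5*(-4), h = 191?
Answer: 9940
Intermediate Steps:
P(y) = 20
P(16)*(h + 306) = 20*(191 + 306) = 20*497 = 9940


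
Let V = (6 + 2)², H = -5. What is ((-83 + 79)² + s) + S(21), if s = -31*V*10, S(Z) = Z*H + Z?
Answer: -19908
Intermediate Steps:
V = 64 (V = 8² = 64)
S(Z) = -4*Z (S(Z) = Z*(-5) + Z = -5*Z + Z = -4*Z)
s = -19840 (s = -31*64*10 = -1984*10 = -19840)
((-83 + 79)² + s) + S(21) = ((-83 + 79)² - 19840) - 4*21 = ((-4)² - 19840) - 84 = (16 - 19840) - 84 = -19824 - 84 = -19908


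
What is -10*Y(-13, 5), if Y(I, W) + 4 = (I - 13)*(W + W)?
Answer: 2640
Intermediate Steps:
Y(I, W) = -4 + 2*W*(-13 + I) (Y(I, W) = -4 + (I - 13)*(W + W) = -4 + (-13 + I)*(2*W) = -4 + 2*W*(-13 + I))
-10*Y(-13, 5) = -10*(-4 - 26*5 + 2*(-13)*5) = -10*(-4 - 130 - 130) = -10*(-264) = 2640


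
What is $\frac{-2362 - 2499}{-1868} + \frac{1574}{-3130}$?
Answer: $\frac{6137349}{2923420} \approx 2.0994$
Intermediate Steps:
$\frac{-2362 - 2499}{-1868} + \frac{1574}{-3130} = \left(-2362 - 2499\right) \left(- \frac{1}{1868}\right) + 1574 \left(- \frac{1}{3130}\right) = \left(-4861\right) \left(- \frac{1}{1868}\right) - \frac{787}{1565} = \frac{4861}{1868} - \frac{787}{1565} = \frac{6137349}{2923420}$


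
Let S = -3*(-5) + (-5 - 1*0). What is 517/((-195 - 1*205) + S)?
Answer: -517/390 ≈ -1.3256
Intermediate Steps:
S = 10 (S = 15 + (-5 + 0) = 15 - 5 = 10)
517/((-195 - 1*205) + S) = 517/((-195 - 1*205) + 10) = 517/((-195 - 205) + 10) = 517/(-400 + 10) = 517/(-390) = 517*(-1/390) = -517/390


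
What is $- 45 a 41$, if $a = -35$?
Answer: $64575$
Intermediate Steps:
$- 45 a 41 = \left(-45\right) \left(-35\right) 41 = 1575 \cdot 41 = 64575$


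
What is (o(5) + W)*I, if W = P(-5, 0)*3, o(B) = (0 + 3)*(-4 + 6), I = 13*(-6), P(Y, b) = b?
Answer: -468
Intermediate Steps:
I = -78
o(B) = 6 (o(B) = 3*2 = 6)
W = 0 (W = 0*3 = 0)
(o(5) + W)*I = (6 + 0)*(-78) = 6*(-78) = -468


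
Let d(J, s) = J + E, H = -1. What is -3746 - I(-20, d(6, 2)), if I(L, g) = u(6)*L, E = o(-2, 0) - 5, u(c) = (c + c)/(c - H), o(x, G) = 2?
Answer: -25982/7 ≈ -3711.7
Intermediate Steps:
u(c) = 2*c/(1 + c) (u(c) = (c + c)/(c - 1*(-1)) = (2*c)/(c + 1) = (2*c)/(1 + c) = 2*c/(1 + c))
E = -3 (E = 2 - 5 = -3)
d(J, s) = -3 + J (d(J, s) = J - 3 = -3 + J)
I(L, g) = 12*L/7 (I(L, g) = (2*6/(1 + 6))*L = (2*6/7)*L = (2*6*(1/7))*L = 12*L/7)
-3746 - I(-20, d(6, 2)) = -3746 - 12*(-20)/7 = -3746 - 1*(-240/7) = -3746 + 240/7 = -25982/7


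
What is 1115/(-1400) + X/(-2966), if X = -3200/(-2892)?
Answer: -239214607/300218520 ≈ -0.79680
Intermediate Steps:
X = 800/723 (X = -3200*(-1/2892) = 800/723 ≈ 1.1065)
1115/(-1400) + X/(-2966) = 1115/(-1400) + (800/723)/(-2966) = 1115*(-1/1400) + (800/723)*(-1/2966) = -223/280 - 400/1072209 = -239214607/300218520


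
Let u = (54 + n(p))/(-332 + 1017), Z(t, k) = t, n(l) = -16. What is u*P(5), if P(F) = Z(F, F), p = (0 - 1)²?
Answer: 38/137 ≈ 0.27737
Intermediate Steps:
p = 1 (p = (-1)² = 1)
P(F) = F
u = 38/685 (u = (54 - 16)/(-332 + 1017) = 38/685 ≈ 0.055474)
u*P(5) = (38/685)*5 = 38/137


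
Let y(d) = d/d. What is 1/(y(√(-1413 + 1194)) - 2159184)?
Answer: -1/2159183 ≈ -4.6314e-7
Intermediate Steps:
y(d) = 1
1/(y(√(-1413 + 1194)) - 2159184) = 1/(1 - 2159184) = 1/(-2159183) = -1/2159183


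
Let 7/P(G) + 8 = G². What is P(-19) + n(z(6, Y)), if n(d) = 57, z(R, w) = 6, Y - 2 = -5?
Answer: 20128/353 ≈ 57.020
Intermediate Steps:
Y = -3 (Y = 2 - 5 = -3)
P(G) = 7/(-8 + G²)
P(-19) + n(z(6, Y)) = 7/(-8 + (-19)²) + 57 = 7/(-8 + 361) + 57 = 7/353 + 57 = 20128/353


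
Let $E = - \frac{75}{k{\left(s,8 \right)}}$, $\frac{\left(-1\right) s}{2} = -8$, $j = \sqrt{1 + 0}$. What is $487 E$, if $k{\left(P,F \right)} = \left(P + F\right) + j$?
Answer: $-1461$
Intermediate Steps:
$j = 1$ ($j = \sqrt{1} = 1$)
$s = 16$ ($s = \left(-2\right) \left(-8\right) = 16$)
$k{\left(P,F \right)} = 1 + F + P$ ($k{\left(P,F \right)} = \left(P + F\right) + 1 = \left(F + P\right) + 1 = 1 + F + P$)
$E = -3$ ($E = - \frac{75}{1 + 8 + 16} = - \frac{75}{25} = \left(-75\right) \frac{1}{25} = -3$)
$487 E = 487 \left(-3\right) = -1461$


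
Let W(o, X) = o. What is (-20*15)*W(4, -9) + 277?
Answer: -923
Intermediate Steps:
(-20*15)*W(4, -9) + 277 = -20*15*4 + 277 = -300*4 + 277 = -1200 + 277 = -923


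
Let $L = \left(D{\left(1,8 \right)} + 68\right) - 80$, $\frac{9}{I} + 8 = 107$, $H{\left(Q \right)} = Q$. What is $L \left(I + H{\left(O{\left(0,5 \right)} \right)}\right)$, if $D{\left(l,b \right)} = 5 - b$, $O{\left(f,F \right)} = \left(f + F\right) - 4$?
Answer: $- \frac{180}{11} \approx -16.364$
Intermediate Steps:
$O{\left(f,F \right)} = -4 + F + f$ ($O{\left(f,F \right)} = \left(F + f\right) - 4 = -4 + F + f$)
$I = \frac{1}{11}$ ($I = \frac{9}{-8 + 107} = \frac{9}{99} = 9 \cdot \frac{1}{99} = \frac{1}{11} \approx 0.090909$)
$L = -15$ ($L = \left(\left(5 - 8\right) + 68\right) - 80 = \left(-3 + 68\right) - 80 = 65 - 80 = -15$)
$L \left(I + H{\left(O{\left(0,5 \right)} \right)}\right) = - 15 \left(\frac{1}{11} + \left(-4 + 5 + 0\right)\right) = - 15 \left(\frac{1}{11} + 1\right) = \left(-15\right) \frac{12}{11} = - \frac{180}{11}$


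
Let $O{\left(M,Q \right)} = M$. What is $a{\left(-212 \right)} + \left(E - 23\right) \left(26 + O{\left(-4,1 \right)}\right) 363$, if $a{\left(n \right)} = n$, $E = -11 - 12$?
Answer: $-367568$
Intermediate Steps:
$E = -23$ ($E = -11 - 12 = -23$)
$a{\left(-212 \right)} + \left(E - 23\right) \left(26 + O{\left(-4,1 \right)}\right) 363 = -212 + \left(-23 - 23\right) \left(26 - 4\right) 363 = -212 + \left(-46\right) 22 \cdot 363 = -212 - 367356 = -367568$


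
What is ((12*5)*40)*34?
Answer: 81600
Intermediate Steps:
((12*5)*40)*34 = (60*40)*34 = 2400*34 = 81600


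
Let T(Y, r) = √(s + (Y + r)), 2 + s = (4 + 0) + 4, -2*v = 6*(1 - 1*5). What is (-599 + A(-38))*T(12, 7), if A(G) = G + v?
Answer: -3125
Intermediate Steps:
v = 12 (v = -3*(1 - 1*5) = -3*(1 - 5) = -3*(-4) = -½*(-24) = 12)
A(G) = 12 + G (A(G) = G + 12 = 12 + G)
s = 6 (s = -2 + ((4 + 0) + 4) = -2 + (4 + 4) = -2 + 8 = 6)
T(Y, r) = √(6 + Y + r) (T(Y, r) = √(6 + (Y + r)) = √(6 + Y + r))
(-599 + A(-38))*T(12, 7) = (-599 + (12 - 38))*√(6 + 12 + 7) = (-599 - 26)*√25 = -625*5 = -3125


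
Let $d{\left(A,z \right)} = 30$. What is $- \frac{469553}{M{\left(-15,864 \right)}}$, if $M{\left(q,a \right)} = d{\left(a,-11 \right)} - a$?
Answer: $\frac{469553}{834} \approx 563.01$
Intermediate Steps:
$M{\left(q,a \right)} = 30 - a$
$- \frac{469553}{M{\left(-15,864 \right)}} = - \frac{469553}{30 - 864} = - \frac{469553}{-834} = \left(-469553\right) \left(- \frac{1}{834}\right) = \frac{469553}{834}$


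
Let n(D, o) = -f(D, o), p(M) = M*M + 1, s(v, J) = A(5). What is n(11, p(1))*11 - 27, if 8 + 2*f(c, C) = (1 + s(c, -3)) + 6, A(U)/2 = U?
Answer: -153/2 ≈ -76.500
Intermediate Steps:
A(U) = 2*U
s(v, J) = 10 (s(v, J) = 2*5 = 10)
f(c, C) = 9/2 (f(c, C) = -4 + ((1 + 10) + 6)/2 = -4 + (11 + 6)/2 = -4 + (½)*17 = -4 + 17/2 = 9/2)
p(M) = 1 + M² (p(M) = M² + 1 = 1 + M²)
n(D, o) = -9/2 (n(D, o) = -1*9/2 = -9/2)
n(11, p(1))*11 - 27 = -9/2*11 - 27 = -99/2 - 27 = -153/2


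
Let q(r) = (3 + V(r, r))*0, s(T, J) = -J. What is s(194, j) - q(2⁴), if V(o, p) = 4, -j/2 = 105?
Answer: 210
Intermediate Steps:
j = -210 (j = -2*105 = -210)
q(r) = 0 (q(r) = (3 + 4)*0 = 7*0 = 0)
s(194, j) - q(2⁴) = -1*(-210) - 1*0 = 210 + 0 = 210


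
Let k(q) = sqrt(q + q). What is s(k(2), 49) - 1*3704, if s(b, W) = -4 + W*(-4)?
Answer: -3904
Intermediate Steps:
k(q) = sqrt(2)*sqrt(q) (k(q) = sqrt(2*q) = sqrt(2)*sqrt(q))
s(b, W) = -4 - 4*W
s(k(2), 49) - 1*3704 = (-4 - 4*49) - 1*3704 = (-4 - 196) - 3704 = -200 - 3704 = -3904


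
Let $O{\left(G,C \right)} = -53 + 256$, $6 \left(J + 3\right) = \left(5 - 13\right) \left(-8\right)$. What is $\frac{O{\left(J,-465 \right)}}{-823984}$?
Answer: $- \frac{29}{117712} \approx -0.00024636$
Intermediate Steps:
$J = \frac{23}{3}$ ($J = -3 + \frac{\left(5 - 13\right) \left(-8\right)}{6} = -3 + \frac{\left(-8\right) \left(-8\right)}{6} = -3 + \frac{1}{6} \cdot 64 = -3 + \frac{32}{3} = \frac{23}{3} \approx 7.6667$)
$O{\left(G,C \right)} = 203$
$\frac{O{\left(J,-465 \right)}}{-823984} = \frac{203}{-823984} = 203 \left(- \frac{1}{823984}\right) = - \frac{29}{117712}$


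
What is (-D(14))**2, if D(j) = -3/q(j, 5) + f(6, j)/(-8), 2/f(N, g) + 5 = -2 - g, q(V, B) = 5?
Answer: 61009/176400 ≈ 0.34586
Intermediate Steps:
f(N, g) = 2/(-7 - g) (f(N, g) = 2/(-5 + (-2 - g)) = 2/(-7 - g))
D(j) = -3/5 + 1/(4*(7 + j)) (D(j) = -3/5 - 2/(7 + j)/(-8) = -3*1/5 - 2/(7 + j)*(-1/8) = -3/5 + 1/(4*(7 + j)))
(-D(14))**2 = (-(-79 - 12*14)/(20*(7 + 14)))**2 = (-(-79 - 168)/(20*21))**2 = (-(-247)/(20*21))**2 = (-1*(-247/420))**2 = (247/420)**2 = 61009/176400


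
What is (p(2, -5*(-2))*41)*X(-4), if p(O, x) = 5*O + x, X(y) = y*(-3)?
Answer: 9840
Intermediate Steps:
X(y) = -3*y
p(O, x) = x + 5*O
(p(2, -5*(-2))*41)*X(-4) = ((-5*(-2) + 5*2)*41)*(-3*(-4)) = ((10 + 10)*41)*12 = (20*41)*12 = 820*12 = 9840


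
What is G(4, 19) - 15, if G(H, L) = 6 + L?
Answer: 10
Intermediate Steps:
G(4, 19) - 15 = (6 + 19) - 15 = 25 - 15 = 10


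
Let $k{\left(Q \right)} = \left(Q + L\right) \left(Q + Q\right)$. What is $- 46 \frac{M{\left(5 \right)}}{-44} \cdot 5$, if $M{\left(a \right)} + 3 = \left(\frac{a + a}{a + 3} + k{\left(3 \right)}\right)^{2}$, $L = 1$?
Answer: $\frac{106145}{32} \approx 3317.0$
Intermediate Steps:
$k{\left(Q \right)} = 2 Q \left(1 + Q\right)$ ($k{\left(Q \right)} = \left(Q + 1\right) \left(Q + Q\right) = \left(1 + Q\right) 2 Q = 2 Q \left(1 + Q\right)$)
$M{\left(a \right)} = -3 + \left(24 + \frac{2 a}{3 + a}\right)^{2}$ ($M{\left(a \right)} = -3 + \left(\frac{a + a}{a + 3} + 2 \cdot 3 \left(1 + 3\right)\right)^{2} = -3 + \left(\frac{2 a}{3 + a} + 2 \cdot 3 \cdot 4\right)^{2} = -3 + \left(\frac{2 a}{3 + a} + 24\right)^{2} = -3 + \left(24 + \frac{2 a}{3 + a}\right)^{2}$)
$- 46 \frac{M{\left(5 \right)}}{-44} \cdot 5 = - 46 \frac{\frac{1}{9 + 5^{2} + 6 \cdot 5} \left(5157 + 673 \cdot 5^{2} + 3726 \cdot 5\right)}{-44} \cdot 5 = - 46 \frac{5157 + 673 \cdot 25 + 18630}{9 + 25 + 30} \left(- \frac{1}{44}\right) 5 = - 46 \frac{5157 + 16825 + 18630}{64} \left(- \frac{1}{44}\right) 5 = - 46 \cdot \frac{1}{64} \cdot 40612 \left(- \frac{1}{44}\right) 5 = - 46 \cdot \frac{10153}{16} \left(- \frac{1}{44}\right) 5 = \left(-46\right) \left(- \frac{923}{64}\right) 5 = \frac{21229}{32} \cdot 5 = \frac{106145}{32}$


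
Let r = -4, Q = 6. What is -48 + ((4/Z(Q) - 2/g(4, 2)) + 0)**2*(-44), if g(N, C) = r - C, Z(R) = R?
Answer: -92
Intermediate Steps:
g(N, C) = -4 - C
-48 + ((4/Z(Q) - 2/g(4, 2)) + 0)**2*(-44) = -48 + ((4/6 - 2/(-4 - 1*2)) + 0)**2*(-44) = -48 + ((4*(1/6) - 2/(-4 - 2)) + 0)**2*(-44) = -48 + ((2/3 - 2/(-6)) + 0)**2*(-44) = -48 + ((2/3 - 2*(-1/6)) + 0)**2*(-44) = -48 + ((2/3 + 1/3) + 0)**2*(-44) = -48 + (1 + 0)**2*(-44) = -48 + 1**2*(-44) = -48 + 1*(-44) = -48 - 44 = -92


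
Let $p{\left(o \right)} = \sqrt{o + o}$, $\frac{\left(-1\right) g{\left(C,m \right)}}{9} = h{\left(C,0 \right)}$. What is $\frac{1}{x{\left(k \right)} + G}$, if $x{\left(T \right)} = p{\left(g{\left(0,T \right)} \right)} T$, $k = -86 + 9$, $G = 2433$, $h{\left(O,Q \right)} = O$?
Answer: $\frac{1}{2433} \approx 0.00041102$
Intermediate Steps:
$g{\left(C,m \right)} = - 9 C$
$p{\left(o \right)} = \sqrt{2} \sqrt{o}$ ($p{\left(o \right)} = \sqrt{2 o} = \sqrt{2} \sqrt{o}$)
$k = -77$
$x{\left(T \right)} = 0$ ($x{\left(T \right)} = \sqrt{2} \sqrt{\left(-9\right) 0} T = \sqrt{2} \sqrt{0} T = \sqrt{2} \cdot 0 T = 0 T = 0$)
$\frac{1}{x{\left(k \right)} + G} = \frac{1}{0 + 2433} = \frac{1}{2433}$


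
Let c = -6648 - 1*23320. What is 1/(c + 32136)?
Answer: 1/2168 ≈ 0.00046125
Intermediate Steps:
c = -29968 (c = -6648 - 23320 = -29968)
1/(c + 32136) = 1/(-29968 + 32136) = 1/2168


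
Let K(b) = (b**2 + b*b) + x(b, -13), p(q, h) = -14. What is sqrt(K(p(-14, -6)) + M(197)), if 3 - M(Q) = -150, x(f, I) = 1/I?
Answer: 2*sqrt(23023)/13 ≈ 23.344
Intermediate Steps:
M(Q) = 153 (M(Q) = 3 - 1*(-150) = 3 + 150 = 153)
K(b) = -1/13 + 2*b**2 (K(b) = (b**2 + b*b) + 1/(-13) = (b**2 + b**2) - 1/13 = 2*b**2 - 1/13 = -1/13 + 2*b**2)
sqrt(K(p(-14, -6)) + M(197)) = sqrt((-1/13 + 2*(-14)**2) + 153) = sqrt((-1/13 + 2*196) + 153) = sqrt((-1/13 + 392) + 153) = sqrt(5095/13 + 153) = sqrt(7084/13) = 2*sqrt(23023)/13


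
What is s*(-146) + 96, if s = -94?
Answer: 13820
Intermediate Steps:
s*(-146) + 96 = -94*(-146) + 96 = 13724 + 96 = 13820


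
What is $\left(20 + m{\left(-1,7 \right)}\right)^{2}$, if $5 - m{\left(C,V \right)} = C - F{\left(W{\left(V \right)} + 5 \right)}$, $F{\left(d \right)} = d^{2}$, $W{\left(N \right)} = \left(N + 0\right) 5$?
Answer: $2643876$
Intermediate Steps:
$W{\left(N \right)} = 5 N$ ($W{\left(N \right)} = N 5 = 5 N$)
$m{\left(C,V \right)} = 5 + \left(5 + 5 V\right)^{2} - C$ ($m{\left(C,V \right)} = 5 - \left(C - \left(5 V + 5\right)^{2}\right) = 5 - \left(C - \left(5 + 5 V\right)^{2}\right) = 5 + \left(5 + 5 V\right)^{2} - C$)
$\left(20 + m{\left(-1,7 \right)}\right)^{2} = \left(20 + \left(5 - -1 + 25 \left(1 + 7\right)^{2}\right)\right)^{2} = \left(20 + \left(5 + 1 + 25 \cdot 8^{2}\right)\right)^{2} = \left(20 + \left(5 + 1 + 25 \cdot 64\right)\right)^{2} = \left(20 + \left(5 + 1 + 1600\right)\right)^{2} = \left(20 + 1606\right)^{2} = 1626^{2} = 2643876$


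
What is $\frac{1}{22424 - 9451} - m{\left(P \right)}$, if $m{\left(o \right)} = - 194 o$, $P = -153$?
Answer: $- \frac{385064585}{12973} \approx -29682.0$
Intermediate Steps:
$\frac{1}{22424 - 9451} - m{\left(P \right)} = \frac{1}{22424 - 9451} - \left(-194\right) \left(-153\right) = \frac{1}{12973} - 29682 = - \frac{385064585}{12973}$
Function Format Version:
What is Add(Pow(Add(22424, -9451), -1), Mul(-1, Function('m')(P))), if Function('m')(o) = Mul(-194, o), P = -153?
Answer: Rational(-385064585, 12973) ≈ -29682.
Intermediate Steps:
Add(Pow(Add(22424, -9451), -1), Mul(-1, Function('m')(P))) = Add(Pow(Add(22424, -9451), -1), Mul(-1, Mul(-194, -153))) = Add(Pow(12973, -1), Mul(-1, 29682)) = Add(Rational(1, 12973), -29682) = Rational(-385064585, 12973)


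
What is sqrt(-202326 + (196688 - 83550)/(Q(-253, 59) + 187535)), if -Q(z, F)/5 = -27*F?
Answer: 71*I*sqrt(15340067810)/19550 ≈ 449.81*I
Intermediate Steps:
Q(z, F) = 135*F (Q(z, F) = -(-135)*F = 135*F)
sqrt(-202326 + (196688 - 83550)/(Q(-253, 59) + 187535)) = sqrt(-202326 + (196688 - 83550)/(135*59 + 187535)) = sqrt(-202326 + 113138/(7965 + 187535)) = sqrt(-202326 + 113138/195500) = sqrt(-202326 + 113138*(1/195500)) = sqrt(-202326 + 56569/97750) = sqrt(-19777309931/97750) = 71*I*sqrt(15340067810)/19550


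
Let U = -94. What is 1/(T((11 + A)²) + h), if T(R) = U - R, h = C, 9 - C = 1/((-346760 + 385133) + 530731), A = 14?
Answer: -569104/404063841 ≈ -0.0014085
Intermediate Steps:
C = 5121935/569104 (C = 9 - 1/((-346760 + 385133) + 530731) = 9 - 1/(38373 + 530731) = 9 - 1/569104 = 5121935/569104 ≈ 9.0000)
h = 5121935/569104 ≈ 9.0000
T(R) = -94 - R
1/(T((11 + A)²) + h) = 1/((-94 - (11 + 14)²) + 5121935/569104) = 1/((-94 - 1*25²) + 5121935/569104) = 1/((-94 - 1*625) + 5121935/569104) = 1/((-94 - 625) + 5121935/569104) = 1/(-719 + 5121935/569104) = 1/(-404063841/569104) = -569104/404063841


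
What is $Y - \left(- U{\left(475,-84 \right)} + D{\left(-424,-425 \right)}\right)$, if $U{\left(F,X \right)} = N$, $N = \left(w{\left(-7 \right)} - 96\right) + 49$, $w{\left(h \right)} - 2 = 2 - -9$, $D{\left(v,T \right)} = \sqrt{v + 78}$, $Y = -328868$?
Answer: $-328902 - i \sqrt{346} \approx -3.289 \cdot 10^{5} - 18.601 i$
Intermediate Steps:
$D{\left(v,T \right)} = \sqrt{78 + v}$
$w{\left(h \right)} = 13$ ($w{\left(h \right)} = 2 + \left(2 - -9\right) = 2 + \left(2 + 9\right) = 2 + 11 = 13$)
$N = -34$ ($N = \left(13 - 96\right) + 49 = -83 + 49 = -34$)
$U{\left(F,X \right)} = -34$
$Y - \left(- U{\left(475,-84 \right)} + D{\left(-424,-425 \right)}\right) = -328868 - \left(34 + \sqrt{78 - 424}\right) = -328868 - \left(34 + \sqrt{-346}\right) = -328868 - \left(34 + i \sqrt{346}\right) = -328902 - i \sqrt{346}$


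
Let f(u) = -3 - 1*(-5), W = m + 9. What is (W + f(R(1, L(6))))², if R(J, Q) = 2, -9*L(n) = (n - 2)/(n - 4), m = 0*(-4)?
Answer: 121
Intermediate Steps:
m = 0
L(n) = -(-2 + n)/(9*(-4 + n)) (L(n) = -(n - 2)/(9*(n - 4)) = -(-2 + n)/(9*(-4 + n)))
W = 9 (W = 0 + 9 = 9)
f(u) = 2 (f(u) = -3 + 5 = 2)
(W + f(R(1, L(6))))² = (9 + 2)² = 11² = 121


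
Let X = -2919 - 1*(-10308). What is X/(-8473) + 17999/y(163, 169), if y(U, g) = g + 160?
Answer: 150074546/2787617 ≈ 53.836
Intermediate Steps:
X = 7389 (X = -2919 + 10308 = 7389)
y(U, g) = 160 + g
X/(-8473) + 17999/y(163, 169) = 7389/(-8473) + 17999/(160 + 169) = 7389*(-1/8473) + 17999/329 = -7389/8473 + 17999*(1/329) = -7389/8473 + 17999/329 = 150074546/2787617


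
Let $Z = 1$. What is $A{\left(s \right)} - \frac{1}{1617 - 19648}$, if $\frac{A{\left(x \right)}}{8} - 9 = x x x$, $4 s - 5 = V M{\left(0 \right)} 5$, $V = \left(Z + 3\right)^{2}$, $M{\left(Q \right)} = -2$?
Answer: $- \frac{67134804261}{144248} \approx -4.6541 \cdot 10^{5}$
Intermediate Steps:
$V = 16$ ($V = \left(1 + 3\right)^{2} = 4^{2} = 16$)
$s = - \frac{155}{4}$ ($s = \frac{5}{4} + \frac{16 \left(-2\right) 5}{4} = \frac{5}{4} + \frac{\left(-32\right) 5}{4} = \frac{5}{4} + \frac{1}{4} \left(-160\right) = \frac{5}{4} - 40 = - \frac{155}{4} \approx -38.75$)
$A{\left(x \right)} = 72 + 8 x^{3}$ ($A{\left(x \right)} = 72 + 8 x x x = 72 + 8 x^{2} x = 72 + 8 x^{3}$)
$A{\left(s \right)} - \frac{1}{1617 - 19648} = \left(72 + 8 \left(- \frac{155}{4}\right)^{3}\right) - \frac{1}{1617 - 19648} = \left(72 + 8 \left(- \frac{3723875}{64}\right)\right) - \frac{1}{-18031} = \left(72 - \frac{3723875}{8}\right) - - \frac{1}{18031} = - \frac{3723299}{8} + \frac{1}{18031} = - \frac{67134804261}{144248}$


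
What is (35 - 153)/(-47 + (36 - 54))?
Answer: 118/65 ≈ 1.8154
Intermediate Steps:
(35 - 153)/(-47 + (36 - 54)) = -118/(-47 - 18) = -118/(-65) = -118*(-1/65) = 118/65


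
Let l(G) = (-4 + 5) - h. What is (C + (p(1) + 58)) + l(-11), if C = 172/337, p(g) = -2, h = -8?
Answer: 22077/337 ≈ 65.510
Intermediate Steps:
l(G) = 9 (l(G) = (-4 + 5) - 1*(-8) = 1 + 8 = 9)
C = 172/337 (C = 172*(1/337) = 172/337 ≈ 0.51039)
(C + (p(1) + 58)) + l(-11) = (172/337 + (-2 + 58)) + 9 = (172/337 + 56) + 9 = 19044/337 + 9 = 22077/337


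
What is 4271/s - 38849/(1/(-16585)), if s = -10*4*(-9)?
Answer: 231951843671/360 ≈ 6.4431e+8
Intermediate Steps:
s = 360 (s = -40*(-9) = 360)
4271/s - 38849/(1/(-16585)) = 4271/360 - 38849/(1/(-16585)) = 4271*(1/360) - 38849/(-1/16585) = 4271/360 - 38849*(-16585) = 4271/360 + 644310665 = 231951843671/360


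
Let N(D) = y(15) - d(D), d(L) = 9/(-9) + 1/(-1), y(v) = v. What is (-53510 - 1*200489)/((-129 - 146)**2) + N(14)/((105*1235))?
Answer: -1317441388/392266875 ≈ -3.3585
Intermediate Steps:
d(L) = -2 (d(L) = 9*(-1/9) + 1*(-1) = -1 - 1 = -2)
N(D) = 17 (N(D) = 15 - 1*(-2) = 15 + 2 = 17)
(-53510 - 1*200489)/((-129 - 146)**2) + N(14)/((105*1235)) = (-53510 - 1*200489)/((-129 - 146)**2) + 17/((105*1235)) = (-53510 - 200489)/((-275)**2) + 17/129675 = -253999/75625 + 17*(1/129675) = -253999*1/75625 + 17/129675 = -253999/75625 + 17/129675 = -1317441388/392266875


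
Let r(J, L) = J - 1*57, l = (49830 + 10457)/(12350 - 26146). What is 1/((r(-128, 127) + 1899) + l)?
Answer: 13796/23586057 ≈ 0.00058492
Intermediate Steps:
l = -60287/13796 (l = 60287/(-13796) = 60287*(-1/13796) = -60287/13796 ≈ -4.3699)
r(J, L) = -57 + J (r(J, L) = J - 57 = -57 + J)
1/((r(-128, 127) + 1899) + l) = 1/(((-57 - 128) + 1899) - 60287/13796) = 1/((-185 + 1899) - 60287/13796) = 1/(1714 - 60287/13796) = 1/(23586057/13796) = 13796/23586057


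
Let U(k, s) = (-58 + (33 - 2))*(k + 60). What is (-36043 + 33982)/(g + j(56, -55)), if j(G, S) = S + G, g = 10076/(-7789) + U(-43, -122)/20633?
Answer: 331224210657/50762822 ≈ 6524.9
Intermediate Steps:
U(k, s) = -1620 - 27*k (U(k, s) = (-58 + 31)*(60 + k) = -27*(60 + k) = -1620 - 27*k)
g = -211473259/160710437 (g = 10076/(-7789) + (-1620 - 27*(-43))/20633 = 10076*(-1/7789) + (-1620 + 1161)*(1/20633) = -10076/7789 - 459*1/20633 = -10076/7789 - 459/20633 = -211473259/160710437 ≈ -1.3159)
j(G, S) = G + S
(-36043 + 33982)/(g + j(56, -55)) = (-36043 + 33982)/(-211473259/160710437 + (56 - 55)) = -2061/(-211473259/160710437 + 1) = -2061/(-50762822/160710437) = -2061*(-160710437/50762822) = 331224210657/50762822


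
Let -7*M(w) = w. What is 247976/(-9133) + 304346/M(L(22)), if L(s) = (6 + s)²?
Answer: -200526095/73064 ≈ -2744.5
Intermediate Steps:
M(w) = -w/7
247976/(-9133) + 304346/M(L(22)) = 247976/(-9133) + 304346/((-(6 + 22)²/7)) = 247976*(-1/9133) + 304346/((-⅐*28²)) = -247976/9133 + 304346/((-⅐*784)) = -247976/9133 + 304346/(-112) = -247976/9133 + 304346*(-1/112) = -247976/9133 - 21739/8 = -200526095/73064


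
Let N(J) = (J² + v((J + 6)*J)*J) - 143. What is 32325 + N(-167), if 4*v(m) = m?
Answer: -4249845/4 ≈ -1.0625e+6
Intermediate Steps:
v(m) = m/4
N(J) = -143 + J² + J²*(6 + J)/4 (N(J) = (J² + (((J + 6)*J)/4)*J) - 143 = (J² + (((6 + J)*J)/4)*J) - 143 = (J² + ((J*(6 + J))/4)*J) - 143 = (J² + (J*(6 + J)/4)*J) - 143 = (J² + J²*(6 + J)/4) - 143 = -143 + J² + J²*(6 + J)/4)
32325 + N(-167) = 32325 + (-143 + (¼)*(-167)³ + (5/2)*(-167)²) = 32325 + (-143 + (¼)*(-4657463) + (5/2)*27889) = 32325 + (-143 - 4657463/4 + 139445/2) = 32325 - 4379145/4 = -4249845/4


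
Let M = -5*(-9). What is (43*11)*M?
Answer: 21285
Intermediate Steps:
M = 45
(43*11)*M = (43*11)*45 = 473*45 = 21285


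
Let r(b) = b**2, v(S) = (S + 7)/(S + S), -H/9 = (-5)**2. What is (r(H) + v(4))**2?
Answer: 164033910121/64 ≈ 2.5630e+9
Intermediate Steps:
H = -225 (H = -9*(-5)**2 = -9*25 = -225)
v(S) = (7 + S)/(2*S) (v(S) = (7 + S)/((2*S)) = (7 + S)*(1/(2*S)) = (7 + S)/(2*S))
(r(H) + v(4))**2 = ((-225)**2 + (1/2)*(7 + 4)/4)**2 = (50625 + (1/2)*(1/4)*11)**2 = (50625 + 11/8)**2 = (405011/8)**2 = 164033910121/64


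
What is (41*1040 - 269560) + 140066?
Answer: -86854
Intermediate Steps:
(41*1040 - 269560) + 140066 = (42640 - 269560) + 140066 = -226920 + 140066 = -86854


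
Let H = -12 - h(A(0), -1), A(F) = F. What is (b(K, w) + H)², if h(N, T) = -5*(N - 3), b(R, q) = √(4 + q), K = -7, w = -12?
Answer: 721 - 108*I*√2 ≈ 721.0 - 152.74*I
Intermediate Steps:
h(N, T) = 15 - 5*N (h(N, T) = -5*(-3 + N) = 15 - 5*N)
H = -27 (H = -12 - (15 - 5*0) = -12 - (15 + 0) = -12 - 1*15 = -12 - 15 = -27)
(b(K, w) + H)² = (√(4 - 12) - 27)² = (√(-8) - 27)² = (2*I*√2 - 27)² = (-27 + 2*I*√2)²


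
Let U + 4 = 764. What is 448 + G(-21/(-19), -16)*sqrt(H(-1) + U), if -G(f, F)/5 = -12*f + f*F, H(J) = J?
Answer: 448 + 2940*sqrt(759)/19 ≈ 4711.0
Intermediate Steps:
U = 760 (U = -4 + 764 = 760)
G(f, F) = 60*f - 5*F*f (G(f, F) = -5*(-12*f + f*F) = -5*(-12*f + F*f) = 60*f - 5*F*f)
448 + G(-21/(-19), -16)*sqrt(H(-1) + U) = 448 + (5*(-21/(-19))*(12 - 1*(-16)))*sqrt(-1 + 760) = 448 + (5*(-21*(-1/19))*(12 + 16))*sqrt(759) = 448 + (5*(21/19)*28)*sqrt(759) = 448 + 2940*sqrt(759)/19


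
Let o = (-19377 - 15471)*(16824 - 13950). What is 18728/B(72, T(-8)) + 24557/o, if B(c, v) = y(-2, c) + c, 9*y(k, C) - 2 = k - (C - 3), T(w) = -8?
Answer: 5626999952467/19329558336 ≈ 291.11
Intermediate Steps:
o = -100153152 (o = -34848*2874 = -100153152)
y(k, C) = 5/9 - C/9 + k/9 (y(k, C) = 2/9 + (k - (C - 3))/9 = 2/9 + (k - (-3 + C))/9 = 2/9 + (k + (3 - C))/9 = 2/9 + (3 + k - C)/9 = 2/9 + (1/3 - C/9 + k/9) = 5/9 - C/9 + k/9)
B(c, v) = 1/3 + 8*c/9 (B(c, v) = (5/9 - c/9 + (1/9)*(-2)) + c = (5/9 - c/9 - 2/9) + c = (1/3 - c/9) + c = 1/3 + 8*c/9)
18728/B(72, T(-8)) + 24557/o = 18728/(1/3 + (8/9)*72) + 24557/(-100153152) = 18728/(1/3 + 64) + 24557*(-1/100153152) = 18728/(193/3) - 24557/100153152 = 18728*(3/193) - 24557/100153152 = 56184/193 - 24557/100153152 = 5626999952467/19329558336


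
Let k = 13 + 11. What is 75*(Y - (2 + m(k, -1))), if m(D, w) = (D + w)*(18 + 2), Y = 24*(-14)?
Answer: -59850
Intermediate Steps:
k = 24
Y = -336
m(D, w) = 20*D + 20*w (m(D, w) = (D + w)*20 = 20*D + 20*w)
75*(Y - (2 + m(k, -1))) = 75*(-336 - (2 + (20*24 + 20*(-1)))) = 75*(-336 - (2 + (480 - 20))) = 75*(-336 - (2 + 460)) = 75*(-336 - 1*462) = 75*(-336 - 462) = 75*(-798) = -59850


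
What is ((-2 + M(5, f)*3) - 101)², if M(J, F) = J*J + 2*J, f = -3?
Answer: 4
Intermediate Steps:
M(J, F) = J² + 2*J
((-2 + M(5, f)*3) - 101)² = ((-2 + (5*(2 + 5))*3) - 101)² = ((-2 + (5*7)*3) - 101)² = ((-2 + 35*3) - 101)² = ((-2 + 105) - 101)² = (103 - 101)² = 2² = 4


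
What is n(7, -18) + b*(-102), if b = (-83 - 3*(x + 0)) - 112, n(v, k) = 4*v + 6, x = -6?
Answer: 18088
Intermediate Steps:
n(v, k) = 6 + 4*v
b = -177 (b = (-83 - 3*(-6 + 0)) - 112 = (-83 - 3*(-6)) - 112 = (-83 + 18) - 112 = -65 - 112 = -177)
n(7, -18) + b*(-102) = (6 + 4*7) - 177*(-102) = (6 + 28) + 18054 = 34 + 18054 = 18088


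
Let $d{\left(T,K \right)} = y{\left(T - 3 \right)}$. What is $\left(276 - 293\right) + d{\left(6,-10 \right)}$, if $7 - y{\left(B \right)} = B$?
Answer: $-13$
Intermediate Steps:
$y{\left(B \right)} = 7 - B$
$d{\left(T,K \right)} = 10 - T$ ($d{\left(T,K \right)} = 7 - \left(T - 3\right) = 7 - \left(-3 + T\right) = 10 - T$)
$\left(276 - 293\right) + d{\left(6,-10 \right)} = \left(276 - 293\right) + \left(10 - 6\right) = -17 + \left(10 - 6\right) = -17 + 4 = -13$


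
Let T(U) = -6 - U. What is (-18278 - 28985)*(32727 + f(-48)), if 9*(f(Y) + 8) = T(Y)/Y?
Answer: -111340332143/72 ≈ -1.5464e+9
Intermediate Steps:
f(Y) = -8 + (-6 - Y)/(9*Y) (f(Y) = -8 + ((-6 - Y)/Y)/9 = -8 + (-6 - Y)/(9*Y))
(-18278 - 28985)*(32727 + f(-48)) = (-18278 - 28985)*(32727 + (1/9)*(-6 - 73*(-48))/(-48)) = -47263*(32727 + (1/9)*(-1/48)*(-6 + 3504)) = -47263*(32727 + (1/9)*(-1/48)*3498) = -47263*(32727 - 583/72) = -47263*2355761/72 = -111340332143/72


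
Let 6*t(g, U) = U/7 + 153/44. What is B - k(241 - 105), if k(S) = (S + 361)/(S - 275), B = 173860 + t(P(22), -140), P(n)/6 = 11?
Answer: 6379996715/36696 ≈ 1.7386e+5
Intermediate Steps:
P(n) = 66 (P(n) = 6*11 = 66)
t(g, U) = 51/88 + U/42 (t(g, U) = (U/7 + 153/44)/6 = (153/44 + U/7)/6 = 51/88 + U/42)
B = 45898313/264 (B = 173860 + (51/88 + (1/42)*(-140)) = 173860 + (51/88 - 10/3) = 173860 - 727/264 = 45898313/264 ≈ 1.7386e+5)
k(S) = (361 + S)/(-275 + S)
B - k(241 - 105) = 45898313/264 - (361 + (241 - 105))/(-275 + (241 - 105)) = 45898313/264 - (361 + 136)/(-275 + 136) = 45898313/264 - 497/(-139) = 45898313/264 - (-1)*497/139 = 45898313/264 - 1*(-497/139) = 45898313/264 + 497/139 = 6379996715/36696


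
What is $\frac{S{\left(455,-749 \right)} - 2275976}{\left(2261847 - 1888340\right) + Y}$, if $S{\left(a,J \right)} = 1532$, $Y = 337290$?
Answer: $- \frac{2274444}{710797} \approx -3.1999$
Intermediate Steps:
$\frac{S{\left(455,-749 \right)} - 2275976}{\left(2261847 - 1888340\right) + Y} = \frac{1532 - 2275976}{\left(2261847 - 1888340\right) + 337290} = - \frac{2274444}{\left(2261847 - 1888340\right) + 337290} = - \frac{2274444}{373507 + 337290} = - \frac{2274444}{710797}$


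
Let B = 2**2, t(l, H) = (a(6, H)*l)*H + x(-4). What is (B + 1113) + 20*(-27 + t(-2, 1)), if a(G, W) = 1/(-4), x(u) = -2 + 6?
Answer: 667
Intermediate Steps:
x(u) = 4
a(G, W) = -1/4
t(l, H) = 4 - H*l/4 (t(l, H) = (-l/4)*H + 4 = -H*l/4 + 4 = 4 - H*l/4)
B = 4
(B + 1113) + 20*(-27 + t(-2, 1)) = (4 + 1113) + 20*(-27 + (4 - 1/4*1*(-2))) = 1117 + 20*(-27 + (4 + 1/2)) = 1117 + 20*(-27 + 9/2) = 1117 + 20*(-45/2) = 1117 - 450 = 667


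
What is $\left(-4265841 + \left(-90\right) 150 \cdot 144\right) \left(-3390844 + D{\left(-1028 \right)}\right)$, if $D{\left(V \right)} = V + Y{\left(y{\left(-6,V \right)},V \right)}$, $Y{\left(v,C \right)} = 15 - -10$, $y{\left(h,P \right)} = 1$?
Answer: $21062830566327$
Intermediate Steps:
$Y{\left(v,C \right)} = 25$ ($Y{\left(v,C \right)} = 15 + 10 = 25$)
$D{\left(V \right)} = 25 + V$ ($D{\left(V \right)} = V + 25 = 25 + V$)
$\left(-4265841 + \left(-90\right) 150 \cdot 144\right) \left(-3390844 + D{\left(-1028 \right)}\right) = \left(-4265841 + \left(-90\right) 150 \cdot 144\right) \left(-3390844 + \left(25 - 1028\right)\right) = \left(-4265841 - 1944000\right) \left(-3390844 - 1003\right) = \left(-4265841 - 1944000\right) \left(-3391847\right) = \left(-6209841\right) \left(-3391847\right) = 21062830566327$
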